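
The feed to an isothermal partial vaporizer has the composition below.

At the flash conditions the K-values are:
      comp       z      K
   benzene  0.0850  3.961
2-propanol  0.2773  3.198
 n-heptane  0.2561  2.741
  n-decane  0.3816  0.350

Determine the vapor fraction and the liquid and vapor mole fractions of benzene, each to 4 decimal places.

ψ = 0.7671, x_benzene = 0.0260, y_benzene = 0.1029

Let ψ = V/F and solve Σ zᵢ(Kᵢ−1)/(1+ψ(Kᵢ−1)) = 0.
Feasibility: ΣzᵢKᵢ = 2.0590, Σzᵢ/Kᵢ = 1.2919 — both > 1, two phases present.
Newton iteration, ψ⁰ = 0.43:
  ψ = 0.4300: g = 0.33479, g' = -1.0627 → ψ = 0.7450
  ψ = 0.7450: g = 0.02275, g' = -1.0183 → ψ = 0.7674
  ψ = 0.7674: g = -0.00023, g' = -1.0392 → ψ = 0.7671
Converged at ψ = 0.7671.
Compositions from xᵢ = zᵢ/(1+ψ(Kᵢ−1)), yᵢ = Kᵢxᵢ:
  benzene: x = 0.0260, y = 0.1029
  2-propanol: x = 0.1032, y = 0.3301
  n-heptane: x = 0.1097, y = 0.3006
  n-decane: x = 0.7611, y = 0.2664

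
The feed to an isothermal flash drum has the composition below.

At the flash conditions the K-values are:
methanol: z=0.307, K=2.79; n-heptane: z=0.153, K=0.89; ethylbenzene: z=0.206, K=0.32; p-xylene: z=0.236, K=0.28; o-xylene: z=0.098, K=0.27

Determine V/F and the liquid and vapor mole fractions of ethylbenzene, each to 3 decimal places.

V/F = 0.139, x_ethylbenzene = 0.227, y_ethylbenzene = 0.073

Rachford–Rice: g(V/F) = Σ zᵢ(Kᵢ−1)/(1+V/F(Kᵢ−1)) = 0.
Feasibility: ΣzᵢKᵢ = 1.151, Σzᵢ/Kᵢ = 2.132 — both > 1, two phases present.
Newton–Raphson from V/F = 0.5:
  V/F = 0.500: g = -0.3182, g' = -0.923 → V/F = 0.155
  V/F = 0.155: g = -0.0156, g' = -0.945 → V/F = 0.139
Converged at V/F = 0.139.
Compositions from xᵢ = zᵢ/(1+V/F(Kᵢ−1)), yᵢ = Kᵢxᵢ:
  methanol: x = 0.246, y = 0.686
  n-heptane: x = 0.155, y = 0.138
  ethylbenzene: x = 0.227, y = 0.073
  p-xylene: x = 0.262, y = 0.073
  o-xylene: x = 0.109, y = 0.029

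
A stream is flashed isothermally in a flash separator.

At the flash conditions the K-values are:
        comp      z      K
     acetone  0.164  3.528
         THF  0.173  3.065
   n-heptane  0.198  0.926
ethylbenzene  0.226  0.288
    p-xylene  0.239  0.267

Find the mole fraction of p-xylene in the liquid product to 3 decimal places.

x_p-xylene = 0.310

Let β = V/F and solve Σ zᵢ(Kᵢ−1)/(1+β(Kᵢ−1)) = 0.
Feasibility: ΣzᵢKᵢ = 1.421, Σzᵢ/Kᵢ = 1.997 — both > 1, two phases present.
Newton iteration, β⁰ = 0.59:
  β = 0.590: g = -0.2740, g' = -1.059 → β = 0.331
  β = 0.331: g = -0.0192, g' = -0.992 → β = 0.312
Converged at β = 0.312.
Compositions from xᵢ = zᵢ/(1+β(Kᵢ−1)), yᵢ = Kᵢxᵢ:
  acetone: x = 0.092, y = 0.323
  THF: x = 0.105, y = 0.322
  n-heptane: x = 0.203, y = 0.188
  ethylbenzene: x = 0.291, y = 0.084
  p-xylene: x = 0.310, y = 0.083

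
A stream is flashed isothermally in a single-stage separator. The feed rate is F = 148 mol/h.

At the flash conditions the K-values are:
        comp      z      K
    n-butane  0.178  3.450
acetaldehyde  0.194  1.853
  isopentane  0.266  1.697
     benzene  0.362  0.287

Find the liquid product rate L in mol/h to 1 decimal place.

L = 65.2 mol/h

Material balance + equilibrium reduce to Σ zᵢ(Kᵢ−1)/(1+ψ(Kᵢ−1)) = 0.
Feasibility: ΣzᵢKᵢ = 1.529, Σzᵢ/Kᵢ = 1.574 — both > 1, two phases present.
Newton–Raphson from ψ = 0.61:
  ψ = 0.610: g = -0.0430, g' = -0.873 → ψ = 0.561
  ψ = 0.561: g = -0.0011, g' = -0.832 → ψ = 0.559
Converged at ψ = 0.559.
Then V = ψ·F = 0.5594·148 = 82.8 mol/h and L = F − V = 65.2 mol/h.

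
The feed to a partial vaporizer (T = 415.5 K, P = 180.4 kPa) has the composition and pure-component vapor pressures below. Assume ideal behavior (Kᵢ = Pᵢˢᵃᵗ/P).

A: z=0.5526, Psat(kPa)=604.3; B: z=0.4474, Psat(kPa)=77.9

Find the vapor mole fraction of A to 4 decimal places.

y_A = 0.6523

Raoult's law: Kᵢ = Pᵢˢᵃᵗ/P = Pᵢˢᵃᵗ/180.4.
  K_A = 604.3/180.4 = 3.349778, K_B = 77.9/180.4 = 0.431818
Rachford–Rice: g(V/F) = Σ zᵢ(Kᵢ−1)/(1+V/F(Kᵢ−1)) = 0.
g(0) = ΣzᵢKᵢ − 1 = 1.0443 and g(1) = 1 − Σzᵢ/Kᵢ = -0.2011, so a root lies in (0, 1).
Newton–Raphson from V/F = 0.5:
  V/F = 0.5000: g = 0.24196, g' = -0.9269 → V/F = 0.7611
  V/F = 0.7611: g = 0.01782, g' = -0.8408 → V/F = 0.7822
Converged at V/F = 0.7822.
Compositions from xᵢ = zᵢ/(1+V/F(Kᵢ−1)), yᵢ = Kᵢxᵢ:
  A: x = 0.1947, y = 0.6523
  B: x = 0.8053, y = 0.3477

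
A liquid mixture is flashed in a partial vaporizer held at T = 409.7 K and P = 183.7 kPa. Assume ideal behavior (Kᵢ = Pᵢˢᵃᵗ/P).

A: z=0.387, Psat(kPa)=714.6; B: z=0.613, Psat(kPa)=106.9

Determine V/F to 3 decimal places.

V/F = 0.714

Raoult's law: Kᵢ = Pᵢˢᵃᵗ/P = Pᵢˢᵃᵗ/183.7.
  K_A = 714.6/183.7 = 3.89004, K_B = 106.9/183.7 = 0.58193
Rachford–Rice: g(V/F) = Σ zᵢ(Kᵢ−1)/(1+V/F(Kᵢ−1)) = 0.
Check two-phase: ΣzᵢKᵢ = 1.862 > 1 and Σzᵢ/Kᵢ = 1.153 > 1, so g(0) = 0.862 > 0 and g(1) = -0.153 < 0.
Binary case is linear: z₁(K₁−1)(1+V/F(K₂−1)) + z₂(K₂−1)(1+V/F(K₁−1)) = 0
⇒ V/F = [z₁(K₁−1)+z₂(K₂−1)] / [−(K₁−1)(K₂−1)] = 0.8622/1.2082 = 0.714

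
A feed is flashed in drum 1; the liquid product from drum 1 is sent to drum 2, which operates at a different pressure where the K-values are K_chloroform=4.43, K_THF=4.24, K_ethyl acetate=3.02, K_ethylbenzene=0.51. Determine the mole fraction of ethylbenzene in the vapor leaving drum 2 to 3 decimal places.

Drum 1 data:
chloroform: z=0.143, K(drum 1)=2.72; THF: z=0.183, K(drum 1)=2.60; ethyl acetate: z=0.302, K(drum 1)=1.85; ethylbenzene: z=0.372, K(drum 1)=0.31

Drum 1:
Let ψ₁ = V/F and solve Σ zᵢ(Kᵢ−1)/(1+ψ₁(Kᵢ−1)) = 0.
g(0) = ΣzᵢKᵢ − 1 = 0.539 and g(1) = 1 − Σzᵢ/Kᵢ = -0.486, so a root lies in (0, 1).
Newton–Raphson from ψ₁ = 0.32:
  ψ₁ = 0.320: g = 0.2247, g' = -0.807 → ψ₁ = 0.598
  ψ₁ = 0.598: g = 0.0039, g' = -0.835 → ψ₁ = 0.603
Converged at ψ₁ = 0.603.
Drum-1 compositions:
  chloroform: x = 0.070, y = 0.191
  THF: x = 0.093, y = 0.242
  ethyl acetate: x = 0.200, y = 0.369
  ethylbenzene: x = 0.637, y = 0.197
Drum-2 feed = drum-1 liquid: z₂ = (0.0702, 0.0931, 0.1997, 0.6370).
Drum 2:
Rachford–Rice: g(ψ₂) = Σ zᵢ(Kᵢ−1)/(1+ψ₂(Kᵢ−1)) = 0.
g(0) = ΣzᵢKᵢ − 1 = 0.634 and g(1) = 1 − Σzᵢ/Kᵢ = -0.353, so a root lies in (0, 1).
Newton iteration, ψ₂⁰ = 0.59:
  ψ₂ = 0.590: g = -0.0717, g' = -0.678 → ψ₂ = 0.484
  ψ₂ = 0.484: g = 0.0027, g' = -0.736 → ψ₂ = 0.488
Converged at ψ₂ = 0.488.
  chloroform: x = 0.026, y = 0.116
  THF: x = 0.036, y = 0.153
  ethyl acetate: x = 0.101, y = 0.304
  ethylbenzene: x = 0.837, y = 0.427

y_ethylbenzene (drum 2) = 0.427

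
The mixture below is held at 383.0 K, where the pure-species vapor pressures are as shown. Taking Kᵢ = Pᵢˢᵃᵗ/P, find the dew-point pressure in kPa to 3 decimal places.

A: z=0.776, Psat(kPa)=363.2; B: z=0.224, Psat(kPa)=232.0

At the dew point ψ → 1, so Σzᵢ/Kᵢ = 1 with Kᵢ = Pᵢˢᵃᵗ/P ⇒ 1/P = Σzᵢ/Pᵢˢᵃᵗ.
1/P = 0.776/363.2 + 0.224/232.0 = 0.003102 ⇒ P = 322.364 kPa

Pdew = 322.364 kPa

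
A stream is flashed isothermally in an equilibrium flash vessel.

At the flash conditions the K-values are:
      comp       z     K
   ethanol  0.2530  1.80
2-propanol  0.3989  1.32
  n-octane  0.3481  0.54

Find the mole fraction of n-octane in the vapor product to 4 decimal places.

Let ψ = V/F and solve Σ zᵢ(Kᵢ−1)/(1+ψ(Kᵢ−1)) = 0.
g(0) = ΣzᵢKᵢ − 1 = 0.1699 and g(1) = 1 − Σzᵢ/Kᵢ = -0.0874, so a root lies in (0, 1).
Newton–Raphson from ψ = 0.5:
  ψ = 0.5000: g = 0.04666, g' = -0.2372 → ψ = 0.6967
  ψ = 0.6967: g = -0.00130, g' = -0.2536 → ψ = 0.6916
Converged at ψ = 0.6915.
Compositions from xᵢ = zᵢ/(1+ψ(Kᵢ−1)), yᵢ = Kᵢxᵢ:
  ethanol: x = 0.1629, y = 0.2932
  2-propanol: x = 0.3266, y = 0.4311
  n-octane: x = 0.5105, y = 0.2757

y_n-octane = 0.2757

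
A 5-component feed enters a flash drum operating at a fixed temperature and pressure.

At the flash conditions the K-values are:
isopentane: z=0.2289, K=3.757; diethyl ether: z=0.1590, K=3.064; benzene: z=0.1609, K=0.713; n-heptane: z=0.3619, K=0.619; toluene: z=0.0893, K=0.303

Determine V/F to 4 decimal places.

V/F = 0.6705

Rachford–Rice: g(V/F) = Σ zᵢ(Kᵢ−1)/(1+V/F(Kᵢ−1)) = 0.
Check two-phase: ΣzᵢKᵢ = 1.7129 > 1 and Σzᵢ/Kᵢ = 1.2179 > 1, so g(0) = 0.7129 > 0 and g(1) = -0.2179 < 0.
Newton iteration, V/F⁰ = 0.5:
  V/F = 0.5000: g = 0.10705, g' = -0.6720 → V/F = 0.6593
  V/F = 0.6593: g = 0.00673, g' = -0.6031 → V/F = 0.6704
  V/F = 0.6704: g = 0.00001, g' = -0.6016 → V/F = 0.6705
Converged at V/F = 0.6705.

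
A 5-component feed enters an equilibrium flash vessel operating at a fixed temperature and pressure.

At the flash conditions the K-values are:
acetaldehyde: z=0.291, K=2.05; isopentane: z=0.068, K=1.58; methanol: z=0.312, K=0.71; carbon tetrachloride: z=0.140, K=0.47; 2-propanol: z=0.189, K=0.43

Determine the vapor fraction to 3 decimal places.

ψ = 0.168

Material balance + equilibrium reduce to Σ zᵢ(Kᵢ−1)/(1+ψ(Kᵢ−1)) = 0.
g(0) = ΣzᵢKᵢ − 1 = 0.073 and g(1) = 1 − Σzᵢ/Kᵢ = -0.362, so a root lies in (0, 1).
Newton iteration, ψ⁰ = 0.65:
  ψ = 0.650: g = -0.1856, g' = -0.412 → ψ = 0.199
  ψ = 0.199: g = -0.0125, g' = -0.395 → ψ = 0.168
Converged at ψ = 0.168.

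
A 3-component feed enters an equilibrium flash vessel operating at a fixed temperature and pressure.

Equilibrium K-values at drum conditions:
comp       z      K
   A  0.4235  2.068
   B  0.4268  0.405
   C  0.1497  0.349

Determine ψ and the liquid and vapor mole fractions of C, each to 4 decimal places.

Newton–Raphson from ψ = 0.5:
  ψ = 0.5000: g = -0.21112, g' = -0.6509 → ψ = 0.1756
  ψ = 0.1756: g = -0.01276, g' = -0.6118 → ψ = 0.1548
  ψ = 0.1548: g = 0.00006, g' = -0.6175 → ψ = 0.1549
Converged at ψ = 0.1549.
Compositions from xᵢ = zᵢ/(1+ψ(Kᵢ−1)), yᵢ = Kᵢxᵢ:
  A: x = 0.3634, y = 0.7515
  B: x = 0.4701, y = 0.1904
  C: x = 0.1665, y = 0.0581

ψ = 0.1549, x_C = 0.1665, y_C = 0.0581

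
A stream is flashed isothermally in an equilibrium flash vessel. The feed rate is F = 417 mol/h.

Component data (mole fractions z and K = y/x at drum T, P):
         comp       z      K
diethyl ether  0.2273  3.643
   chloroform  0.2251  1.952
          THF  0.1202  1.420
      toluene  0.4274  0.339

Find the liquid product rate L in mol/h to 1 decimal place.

Newton–Raphson from V/F = 0.5:
  V/F = 0.5000: g = 0.02371, g' = -0.8194 → V/F = 0.5289
Converged at V/F = 0.5289.
Then V = V/F·F = 0.5289·417 = 220.6 mol/h and L = F − V = 196.4 mol/h.

L = 196.4 mol/h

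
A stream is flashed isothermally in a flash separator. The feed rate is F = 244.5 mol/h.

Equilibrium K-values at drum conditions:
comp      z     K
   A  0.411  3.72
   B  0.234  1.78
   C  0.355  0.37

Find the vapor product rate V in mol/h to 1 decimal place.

V = 199.1 mol/h

Let ψ = V/F and solve Σ zᵢ(Kᵢ−1)/(1+ψ(Kᵢ−1)) = 0.
Feasibility: ΣzᵢKᵢ = 2.077, Σzᵢ/Kᵢ = 1.201 — both > 1, two phases present.
Newton–Raphson from ψ = 0.5:
  ψ = 0.500: g = 0.2785, g' = -0.920 → ψ = 0.803
  ψ = 0.803: g = 0.0109, g' = -0.931 → ψ = 0.814
Converged at ψ = 0.814.
Then V = ψ·F = 0.8144·244.5 = 199.1 mol/h and L = F − V = 45.4 mol/h.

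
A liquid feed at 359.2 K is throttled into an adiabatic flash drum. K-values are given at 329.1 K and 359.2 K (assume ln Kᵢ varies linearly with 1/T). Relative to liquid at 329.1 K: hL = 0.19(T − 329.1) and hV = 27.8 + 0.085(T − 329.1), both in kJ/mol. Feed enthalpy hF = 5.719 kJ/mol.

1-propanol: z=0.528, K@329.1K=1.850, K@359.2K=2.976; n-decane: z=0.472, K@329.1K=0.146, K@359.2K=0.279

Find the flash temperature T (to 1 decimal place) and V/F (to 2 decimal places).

Adiabatic flash: solve Rachford–Rice at each trial T, then check hF = ψ·hV(T) + (1−ψ)·hL(T).
  T = 329.1 K: K = (1.850, 0.146), RR gives ψ = 0.063, H_out = 1.751 kJ/mol
  T = 359.2 K: K = (2.976, 0.279), RR gives ψ = 0.493, H_out = 17.877 kJ/mol
  T = 344.1 K: K = (2.369, 0.204), RR gives ψ = 0.319, H_out = 11.215 kJ/mol
  T = 336.6 K: K = (2.099, 0.173), RR gives ψ = 0.209, H_out = 7.082 kJ/mol
  T = 332.9 K: K = (1.974, 0.159), RR gives ψ = 0.143, H_out = 4.653 kJ/mol
  T = 334.8 K: K = (2.038, 0.167), RR gives ψ = 0.179, H_out = 5.941 kJ/mol
Linear interpolation between T = 332.9 (H_out = 4.653) and T = 334.8 (H_out = 5.941) on hF = 5.719 gives T ≈ 334.5 K, at which ψ = 0.17.

T = 334.5 K, V/F = 0.17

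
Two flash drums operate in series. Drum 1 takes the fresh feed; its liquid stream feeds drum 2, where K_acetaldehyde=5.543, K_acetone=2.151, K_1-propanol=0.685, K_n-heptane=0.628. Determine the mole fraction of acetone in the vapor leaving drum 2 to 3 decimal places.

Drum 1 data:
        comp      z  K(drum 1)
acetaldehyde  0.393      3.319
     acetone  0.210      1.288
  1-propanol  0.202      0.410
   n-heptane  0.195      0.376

y_acetone (drum 2) = 0.218

Drum 1:
Newton iteration, ψ₁⁰ = 0.5:
  ψ₁ = 0.500: g = 0.1290, g' = -0.768 → ψ₁ = 0.668
  ψ₁ = 0.668: g = 0.0030, g' = -0.752 → ψ₁ = 0.672
Converged at ψ₁ = 0.672.
Drum-1 compositions:
  acetaldehyde: x = 0.154, y = 0.510
  acetone: x = 0.176, y = 0.227
  1-propanol: x = 0.335, y = 0.137
  n-heptane: x = 0.336, y = 0.126
Drum-2 feed = drum-1 liquid: z₂ = (0.1536, 0.1760, 0.3346, 0.3358).
Drum 2:
Material balance + equilibrium reduce to Σ zᵢ(Kᵢ−1)/(1+ψ₂(Kᵢ−1)) = 0.
Check two-phase: ΣzᵢKᵢ = 1.670 > 1 and Σzᵢ/Kᵢ = 1.133 > 1, so g(0) = 0.670 > 0 and g(1) = -0.133 < 0.
Newton iteration, ψ₂⁰ = 0.5:
  ψ₂ = 0.500: g = 0.0633, g' = -0.507 → ψ₂ = 0.625
  ψ₂ = 0.625: g = 0.0056, g' = -0.424 → ψ₂ = 0.638
Converged at ψ₂ = 0.638.
  acetaldehyde: x = 0.039, y = 0.218
  acetone: x = 0.101, y = 0.218
  1-propanol: x = 0.419, y = 0.287
  n-heptane: x = 0.440, y = 0.277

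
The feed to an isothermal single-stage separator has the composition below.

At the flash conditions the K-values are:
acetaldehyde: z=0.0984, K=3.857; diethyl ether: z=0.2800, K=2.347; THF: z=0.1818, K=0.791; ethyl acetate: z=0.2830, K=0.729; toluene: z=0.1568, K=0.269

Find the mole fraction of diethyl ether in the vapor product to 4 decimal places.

y_diethyl ether = 0.3769

Rachford–Rice: g(β) = Σ zᵢ(Kᵢ−1)/(1+β(Kᵢ−1)) = 0.
Feasibility: ΣzᵢKᵢ = 1.4290, Σzᵢ/Kᵢ = 1.3458 — both > 1, two phases present.
Newton–Raphson from β = 0.56:
  β = 0.5600: g = -0.00439, g' = -0.5631 → β = 0.5522
Converged at β = 0.5522.
Compositions from xᵢ = zᵢ/(1+β(Kᵢ−1)), yᵢ = Kᵢxᵢ:
  acetaldehyde: x = 0.0382, y = 0.1472
  diethyl ether: x = 0.1606, y = 0.3769
  THF: x = 0.2055, y = 0.1626
  ethyl acetate: x = 0.3328, y = 0.2426
  toluene: x = 0.2629, y = 0.0707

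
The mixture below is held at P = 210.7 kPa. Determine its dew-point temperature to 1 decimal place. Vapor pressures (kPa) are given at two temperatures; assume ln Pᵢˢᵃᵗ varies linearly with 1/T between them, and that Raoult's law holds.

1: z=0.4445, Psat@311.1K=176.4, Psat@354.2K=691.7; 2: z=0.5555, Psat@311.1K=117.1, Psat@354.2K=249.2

T = 329.1 K

Dew-point temperature: Σzᵢ·P/Pᵢˢᵃᵗ(T) = 1. Interpolate ln Pᵢˢᵃᵗ = aᵢ + bᵢ/T.
  T = 311.1 K: ΣzᵢP/Pᵢˢᵃᵗ = 1.5305
  T = 354.2 K: ΣzᵢP/Pᵢˢᵃᵗ = 0.6051
  T = 332.6 K: ΣzᵢP/Pᵢˢᵃᵗ = 0.9261
  T = 321.9 K: ΣzᵢP/Pᵢˢᵃᵗ = 1.1759
  T = 327.2 K: ΣzᵢP/Pᵢˢᵃᵗ = 1.0420
  T = 329.9 K: ΣzᵢP/Pᵢˢᵃᵗ = 0.9817
Interpolating between 327.2 K and 329.9 K gives T ≈ 329.1 K.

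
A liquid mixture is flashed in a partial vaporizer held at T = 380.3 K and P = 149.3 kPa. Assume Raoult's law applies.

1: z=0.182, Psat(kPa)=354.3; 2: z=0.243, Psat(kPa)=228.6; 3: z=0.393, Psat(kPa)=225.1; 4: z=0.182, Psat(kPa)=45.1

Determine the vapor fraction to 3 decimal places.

ψ = 0.893

Raoult's law: Kᵢ = Pᵢˢᵃᵗ/P = Pᵢˢᵃᵗ/149.3.
  K_1 = 354.3/149.3 = 2.37307, K_2 = 228.6/149.3 = 1.53115, K_3 = 225.1/149.3 = 1.50770, K_4 = 45.1/149.3 = 0.30208
Rachford–Rice: g(ψ) = Σ zᵢ(Kᵢ−1)/(1+ψ(Kᵢ−1)) = 0.
Check two-phase: ΣzᵢKᵢ = 1.451 > 1 and Σzᵢ/Kᵢ = 1.099 > 1, so g(0) = 0.451 > 0 and g(1) = -0.099 < 0.
Iterate (Newton) starting at ψ = 0.4:
  ψ = 0.400: g = 0.2574, g' = -0.430 → ψ = 0.998
  ψ = 0.998: g = -0.0967, g' = -1.099 → ψ = 0.910
  ψ = 0.910: g = -0.0138, g' = -0.813 → ψ = 0.893
Converged at ψ = 0.893.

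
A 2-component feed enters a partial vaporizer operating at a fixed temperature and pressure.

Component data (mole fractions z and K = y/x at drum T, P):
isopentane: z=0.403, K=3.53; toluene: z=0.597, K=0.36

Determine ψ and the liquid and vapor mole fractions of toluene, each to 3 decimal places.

Rachford–Rice: g(ψ) = Σ zᵢ(Kᵢ−1)/(1+ψ(Kᵢ−1)) = 0.
g(0) = ΣzᵢKᵢ − 1 = 0.638 and g(1) = 1 − Σzᵢ/Kᵢ = -0.772, so a root lies in (0, 1).
Binary case is linear: z₁(K₁−1)(1+ψ(K₂−1)) + z₂(K₂−1)(1+ψ(K₁−1)) = 0
⇒ ψ = [z₁(K₁−1)+z₂(K₂−1)] / [−(K₁−1)(K₂−1)] = 0.6375/1.6192 = 0.394
Compositions from xᵢ = zᵢ/(1+ψ(Kᵢ−1)), yᵢ = Kᵢxᵢ:
  isopentane: x = 0.202, y = 0.713
  toluene: x = 0.798, y = 0.287

ψ = 0.394, x_toluene = 0.798, y_toluene = 0.287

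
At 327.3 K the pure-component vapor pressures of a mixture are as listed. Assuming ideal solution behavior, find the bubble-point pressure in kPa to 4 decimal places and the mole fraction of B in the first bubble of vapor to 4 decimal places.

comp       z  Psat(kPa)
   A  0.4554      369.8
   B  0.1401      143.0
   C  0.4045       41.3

At the bubble point ψ → 0, so ΣzᵢKᵢ = 1 with Kᵢ = Pᵢˢᵃᵗ/P ⇒ P = ΣzᵢPᵢˢᵃᵗ.
P = 0.4554·369.8 + 0.1401·143.0 + 0.4045·41.3 = 205.1471 kPa
yᵢ = zᵢPᵢˢᵃᵗ/P ⇒ y_B = 0.1401·143.0/205.1471 = 0.0977

Pbub = 205.1471 kPa, y_B = 0.0977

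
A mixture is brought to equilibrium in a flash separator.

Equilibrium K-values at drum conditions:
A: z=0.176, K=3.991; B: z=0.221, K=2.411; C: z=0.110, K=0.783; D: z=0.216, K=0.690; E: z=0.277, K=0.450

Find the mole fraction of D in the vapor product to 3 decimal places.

y_D = 0.186

Material balance + equilibrium reduce to Σ zᵢ(Kᵢ−1)/(1+V/F(Kᵢ−1)) = 0.
g(0) = ΣzᵢKᵢ − 1 = 0.595 and g(1) = 1 − Σzᵢ/Kᵢ = -0.205, so a root lies in (0, 1).
Newton iteration, V/F⁰ = 0.6:
  V/F = 0.600: g = 0.0201, g' = -0.555 → V/F = 0.636
  V/F = 0.636: g = 0.0002, g' = -0.546 → V/F = 0.637
Converged at V/F = 0.637.
Compositions from xᵢ = zᵢ/(1+V/F(Kᵢ−1)), yᵢ = Kᵢxᵢ:
  A: x = 0.061, y = 0.242
  B: x = 0.116, y = 0.281
  C: x = 0.128, y = 0.100
  D: x = 0.269, y = 0.186
  E: x = 0.426, y = 0.192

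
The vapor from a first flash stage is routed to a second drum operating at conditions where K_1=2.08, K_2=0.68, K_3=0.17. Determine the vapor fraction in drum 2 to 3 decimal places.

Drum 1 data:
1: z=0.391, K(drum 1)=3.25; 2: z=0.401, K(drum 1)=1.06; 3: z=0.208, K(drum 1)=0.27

Drum 1:
Newton iteration, ψ₁⁰ = 0.5:
  ψ₁ = 0.500: g = 0.1982, g' = -0.715 → ψ₁ = 0.777
  ψ₁ = 0.777: g = -0.0081, g' = -0.856 → ψ₁ = 0.768
Converged at ψ₁ = 0.768.
Drum-1 compositions:
  1: x = 0.143, y = 0.466
  2: x = 0.383, y = 0.406
  3: x = 0.473, y = 0.128
Drum-2 feed = drum-1 vapor: z₂ = (0.4659, 0.4063, 0.1278).
Drum 2:
Let ψ₂ = V/F and solve Σ zᵢ(Kᵢ−1)/(1+ψ₂(Kᵢ−1)) = 0.
Feasibility: ΣzᵢKᵢ = 1.267, Σzᵢ/Kᵢ = 1.573 — both > 1, two phases present.
Iterate (Newton) starting at ψ₂ = 0.34:
  ψ₂ = 0.340: g = 0.0743, g' = -0.514 → ψ₂ = 0.485
  ψ₂ = 0.485: g = -0.0011, g' = -0.539 → ψ₂ = 0.483
Converged at ψ₂ = 0.483.
  1: x = 0.306, y = 0.637
  2: x = 0.481, y = 0.327
  3: x = 0.213, y = 0.036

V/F (drum 2) = 0.483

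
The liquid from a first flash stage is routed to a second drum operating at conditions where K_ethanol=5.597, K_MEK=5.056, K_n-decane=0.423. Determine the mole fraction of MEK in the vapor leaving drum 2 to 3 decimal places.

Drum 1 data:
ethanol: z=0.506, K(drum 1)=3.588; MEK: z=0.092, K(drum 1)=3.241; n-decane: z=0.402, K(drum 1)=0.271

y_MEK (drum 2) = 0.100

Drum 1:
Material balance + equilibrium reduce to Σ zᵢ(Kᵢ−1)/(1+ψ₁(Kᵢ−1)) = 0.
g(0) = ΣzᵢKᵢ − 1 = 1.223 and g(1) = 1 − Σzᵢ/Kᵢ = -0.653, so a root lies in (0, 1).
Newton iteration, ψ₁⁰ = 0.5:
  ψ₁ = 0.500: g = 0.2069, g' = -1.276 → ψ₁ = 0.662
  ψ₁ = 0.662: g = -0.0010, g' = -1.334 → ψ₁ = 0.661
Converged at ψ₁ = 0.661.
Drum-1 compositions:
  ethanol: x = 0.187, y = 0.669
  MEK: x = 0.037, y = 0.120
  n-decane: x = 0.776, y = 0.210
Drum-2 feed = drum-1 liquid: z₂ = (0.1866, 0.0371, 0.7763).
Drum 2:
Material balance + equilibrium reduce to Σ zᵢ(Kᵢ−1)/(1+ψ₂(Kᵢ−1)) = 0.
Check two-phase: ΣzᵢKᵢ = 1.560 > 1 and Σzᵢ/Kᵢ = 1.876 > 1, so g(0) = 0.560 > 0 and g(1) = -0.876 < 0.
Newton–Raphson from ψ₂ = 0.5:
  ψ₂ = 0.500: g = -0.3199, g' = -0.939 → ψ₂ = 0.159
  ψ₂ = 0.159: g = 0.0928, g' = -1.851 → ψ₂ = 0.210
  ψ₂ = 0.210: g = 0.0084, g' = -1.535 → ψ₂ = 0.215
Converged at ψ₂ = 0.215.
  ethanol: x = 0.094, y = 0.525
  MEK: x = 0.020, y = 0.100
  n-decane: x = 0.886, y = 0.375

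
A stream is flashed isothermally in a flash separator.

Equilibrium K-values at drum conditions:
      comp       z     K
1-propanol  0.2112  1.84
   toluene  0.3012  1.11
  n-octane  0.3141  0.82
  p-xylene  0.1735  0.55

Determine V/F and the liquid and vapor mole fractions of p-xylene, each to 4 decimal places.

Rachford–Rice: g(V/F) = Σ zᵢ(Kᵢ−1)/(1+V/F(Kᵢ−1)) = 0.
g(0) = ΣzᵢKᵢ − 1 = 0.0759 and g(1) = 1 − Σzᵢ/Kᵢ = -0.0846, so a root lies in (0, 1).
Newton–Raphson from V/F = 0.5:
  V/F = 0.5000: g = -0.00653, g' = -0.1480 → V/F = 0.4559
  V/F = 0.4559: g = 0.00002, g' = -0.1489 → V/F = 0.4560
Converged at V/F = 0.4560.
Compositions from xᵢ = zᵢ/(1+V/F(Kᵢ−1)), yᵢ = Kᵢxᵢ:
  1-propanol: x = 0.1527, y = 0.2810
  toluene: x = 0.2868, y = 0.3184
  n-octane: x = 0.3422, y = 0.2806
  p-xylene: x = 0.2183, y = 0.1201

V/F = 0.4560, x_p-xylene = 0.2183, y_p-xylene = 0.1201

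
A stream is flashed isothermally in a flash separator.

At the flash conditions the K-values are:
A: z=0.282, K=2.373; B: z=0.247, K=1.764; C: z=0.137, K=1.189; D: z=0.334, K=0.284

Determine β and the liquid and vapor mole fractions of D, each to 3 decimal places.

β = 0.525, x_D = 0.535, y_D = 0.152

Let β = V/F and solve Σ zᵢ(Kᵢ−1)/(1+β(Kᵢ−1)) = 0.
g(0) = ΣzᵢKᵢ − 1 = 0.363 and g(1) = 1 − Σzᵢ/Kᵢ = -0.550, so a root lies in (0, 1).
Newton–Raphson from β = 0.42:
  β = 0.420: g = 0.0704, g' = -0.651 → β = 0.528
  β = 0.528: g = -0.0022, g' = -0.699 → β = 0.525
Converged at β = 0.525.
Compositions from xᵢ = zᵢ/(1+β(Kᵢ−1)), yᵢ = Kᵢxᵢ:
  A: x = 0.164, y = 0.389
  B: x = 0.176, y = 0.311
  C: x = 0.125, y = 0.148
  D: x = 0.535, y = 0.152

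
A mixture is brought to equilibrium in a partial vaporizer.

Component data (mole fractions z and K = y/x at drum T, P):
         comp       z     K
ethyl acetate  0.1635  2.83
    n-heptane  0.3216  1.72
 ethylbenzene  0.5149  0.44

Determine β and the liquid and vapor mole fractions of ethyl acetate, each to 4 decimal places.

Rachford–Rice: g(β) = Σ zᵢ(Kᵢ−1)/(1+β(Kᵢ−1)) = 0.
g(0) = ΣzᵢKᵢ − 1 = 0.2424 and g(1) = 1 − Σzᵢ/Kᵢ = -0.4150, so a root lies in (0, 1).
Iterate (Newton) starting at β = 0.5:
  β = 0.5000: g = -0.07398, g' = -0.5509 → β = 0.3657
  β = 0.3657: g = -0.00008, g' = -0.5563 → β = 0.3656
Converged at β = 0.3656.
Compositions from xᵢ = zᵢ/(1+β(Kᵢ−1)), yᵢ = Kᵢxᵢ:
  ethyl acetate: x = 0.0980, y = 0.2772
  n-heptane: x = 0.2546, y = 0.4379
  ethylbenzene: x = 0.6475, y = 0.2849

β = 0.3656, x_ethyl acetate = 0.0980, y_ethyl acetate = 0.2772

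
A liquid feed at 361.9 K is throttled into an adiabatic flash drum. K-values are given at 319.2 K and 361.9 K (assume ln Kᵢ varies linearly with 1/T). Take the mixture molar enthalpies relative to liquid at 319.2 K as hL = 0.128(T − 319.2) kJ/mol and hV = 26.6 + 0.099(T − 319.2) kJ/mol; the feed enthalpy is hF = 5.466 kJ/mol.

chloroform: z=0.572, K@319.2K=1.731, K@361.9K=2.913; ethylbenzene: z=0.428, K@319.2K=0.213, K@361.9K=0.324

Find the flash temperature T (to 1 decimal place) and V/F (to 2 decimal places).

T = 321.8 K, V/F = 0.19

Adiabatic flash: solve Rachford–Rice at each trial T, then check hF = ψ·hV(T) + (1−ψ)·hL(T).
  T = 319.2 K: K = (1.731, 0.213), RR gives ψ = 0.141, H_out = 3.759 kJ/mol
  T = 361.9 K: K = (2.913, 0.324), RR gives ψ = 0.622, H_out = 21.251 kJ/mol
  T = 340.5 K: K = (2.281, 0.266), RR gives ψ = 0.445, H_out = 14.295 kJ/mol
  T = 329.9 K: K = (1.997, 0.239), RR gives ψ = 0.322, H_out = 9.848 kJ/mol
  T = 324.5 K: K = (1.860, 0.226), RR gives ψ = 0.241, H_out = 7.059 kJ/mol
  T = 321.9 K: K = (1.796, 0.219), RR gives ψ = 0.195, H_out = 5.525 kJ/mol
  T = 320.5 K: K = (1.762, 0.216), RR gives ψ = 0.168, H_out = 4.634 kJ/mol
Linear interpolation between T = 320.5 (H_out = 4.634) and T = 321.9 (H_out = 5.525) on hF = 5.466 gives T ≈ 321.8 K, at which ψ = 0.19.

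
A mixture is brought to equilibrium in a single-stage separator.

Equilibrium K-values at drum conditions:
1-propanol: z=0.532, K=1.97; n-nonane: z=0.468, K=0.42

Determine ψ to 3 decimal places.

Material balance + equilibrium reduce to Σ zᵢ(Kᵢ−1)/(1+ψ(Kᵢ−1)) = 0.
Check two-phase: ΣzᵢKᵢ = 1.245 > 1 and Σzᵢ/Kᵢ = 1.384 > 1, so g(0) = 0.245 > 0 and g(1) = -0.384 < 0.
Binary case is linear: z₁(K₁−1)(1+ψ(K₂−1)) + z₂(K₂−1)(1+ψ(K₁−1)) = 0
⇒ ψ = [z₁(K₁−1)+z₂(K₂−1)] / [−(K₁−1)(K₂−1)] = 0.2446/0.5626 = 0.435

ψ = 0.435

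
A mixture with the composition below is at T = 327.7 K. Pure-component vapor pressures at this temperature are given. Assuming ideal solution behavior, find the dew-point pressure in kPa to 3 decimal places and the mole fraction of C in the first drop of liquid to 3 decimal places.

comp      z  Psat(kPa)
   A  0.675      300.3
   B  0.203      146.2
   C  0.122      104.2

At the dew point ψ → 1, so Σzᵢ/Kᵢ = 1 with Kᵢ = Pᵢˢᵃᵗ/P ⇒ 1/P = Σzᵢ/Pᵢˢᵃᵗ.
1/P = 0.675/300.3 + 0.203/146.2 + 0.122/104.2 = 0.004807 ⇒ P = 208.026 kPa
xᵢ = zᵢP/Pᵢˢᵃᵗ ⇒ x_C = 0.122·208.026/104.2 = 0.244

Pdew = 208.026 kPa, x_C = 0.244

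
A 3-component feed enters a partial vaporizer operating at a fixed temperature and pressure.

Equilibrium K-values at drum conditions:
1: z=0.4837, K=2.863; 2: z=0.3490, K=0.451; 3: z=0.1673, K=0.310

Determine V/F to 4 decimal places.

Rachford–Rice: g(V/F) = Σ zᵢ(Kᵢ−1)/(1+V/F(Kᵢ−1)) = 0.
g(0) = ΣzᵢKᵢ − 1 = 0.5941 and g(1) = 1 − Σzᵢ/Kᵢ = -0.4825, so a root lies in (0, 1).
Iterate (Newton) starting at V/F = 0.5:
  V/F = 0.5000: g = 0.02621, g' = -0.8355 → V/F = 0.5314
Converged at V/F = 0.5314.

V/F = 0.5314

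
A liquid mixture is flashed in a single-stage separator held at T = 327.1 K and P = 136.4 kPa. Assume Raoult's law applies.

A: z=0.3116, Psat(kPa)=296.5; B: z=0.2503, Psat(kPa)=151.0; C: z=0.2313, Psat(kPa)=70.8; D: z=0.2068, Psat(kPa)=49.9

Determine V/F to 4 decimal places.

Raoult's law: Kᵢ = Pᵢˢᵃᵗ/P = Pᵢˢᵃᵗ/136.4.
  K_A = 296.5/136.4 = 2.173754, K_B = 151.0/136.4 = 1.107038, K_C = 70.8/136.4 = 0.519062, K_D = 49.9/136.4 = 0.365836
Rachford–Rice: g(V/F) = Σ zᵢ(Kᵢ−1)/(1+V/F(Kᵢ−1)) = 0.
Feasibility: ΣzᵢKᵢ = 1.1501, Σzᵢ/Kᵢ = 1.3803 — both > 1, two phases present.
Iterate (Newton) starting at V/F = 0.64:
  V/F = 0.6400: g = -0.14751, g' = -0.4898 → V/F = 0.3388
  V/F = 0.3388: g = -0.01240, g' = -0.4337 → V/F = 0.3102
  V/F = 0.3102: g = 0.00003, g' = -0.4362 → V/F = 0.3103
Converged at V/F = 0.3103.

V/F = 0.3103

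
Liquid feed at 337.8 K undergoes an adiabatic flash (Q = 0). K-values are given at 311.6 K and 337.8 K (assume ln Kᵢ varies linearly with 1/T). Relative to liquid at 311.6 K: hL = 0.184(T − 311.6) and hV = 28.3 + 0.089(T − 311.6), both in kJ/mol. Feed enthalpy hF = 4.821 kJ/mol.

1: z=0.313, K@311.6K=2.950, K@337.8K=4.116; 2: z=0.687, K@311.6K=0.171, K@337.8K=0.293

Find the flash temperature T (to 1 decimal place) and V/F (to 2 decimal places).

Adiabatic flash: solve Rachford–Rice at each trial T, then check hF = ψ·hV(T) + (1−ψ)·hL(T).
  T = 311.6 K: K = (2.950, 0.171), RR gives ψ = 0.025, H_out = 0.715 kJ/mol
  T = 337.8 K: K = (4.116, 0.293), RR gives ψ = 0.222, H_out = 10.557 kJ/mol
  T = 324.7 K: K = (3.508, 0.226), RR gives ψ = 0.131, H_out = 5.944 kJ/mol
  T = 318.1 K: K = (3.221, 0.197), RR gives ψ = 0.080, H_out = 3.423 kJ/mol
  T = 321.4 K: K = (3.363, 0.211), RR gives ψ = 0.106, H_out = 4.707 kJ/mol
  T = 323.0 K: K = (3.433, 0.218), RR gives ψ = 0.118, H_out = 5.312 kJ/mol
Linear interpolation between T = 321.4 (H_out = 4.707) and T = 323.0 (H_out = 5.312) on hF = 4.821 gives T ≈ 321.7 K, at which ψ = 0.11.

T = 321.7 K, V/F = 0.11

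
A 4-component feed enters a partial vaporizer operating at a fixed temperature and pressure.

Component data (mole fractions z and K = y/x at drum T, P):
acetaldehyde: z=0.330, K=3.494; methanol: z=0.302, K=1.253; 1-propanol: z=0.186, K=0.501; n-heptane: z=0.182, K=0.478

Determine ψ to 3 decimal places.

Iterate (Newton) starting at ψ = 0.5:
  ψ = 0.500: g = 0.1819, g' = -0.595 → ψ = 0.806
  ψ = 0.806: g = 0.0177, g' = -0.517 → ψ = 0.840
Converged at ψ = 0.840.

ψ = 0.840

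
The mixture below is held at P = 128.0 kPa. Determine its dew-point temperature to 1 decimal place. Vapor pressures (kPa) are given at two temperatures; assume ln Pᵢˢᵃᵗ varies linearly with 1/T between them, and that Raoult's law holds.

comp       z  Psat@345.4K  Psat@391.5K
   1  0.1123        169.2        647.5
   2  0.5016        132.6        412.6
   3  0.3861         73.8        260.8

Dew-point temperature: Σzᵢ·P/Pᵢˢᵃᵗ(T) = 1. Interpolate ln Pᵢˢᵃᵗ = aᵢ + bᵢ/T.
  T = 345.4 K: ΣzᵢP/Pᵢˢᵃᵗ = 1.2388
  T = 391.5 K: ΣzᵢP/Pᵢˢᵃᵗ = 0.3673
  T = 368.4 K: ΣzᵢP/Pᵢˢᵃᵗ = 0.6498
  T = 356.9 K: ΣzᵢP/Pᵢˢᵃᵗ = 0.8878
  T = 351.1 K: ΣzᵢP/Pᵢˢᵃᵗ = 1.0473
  T = 354.0 K: ΣzᵢP/Pᵢˢᵃᵗ = 0.9636
Interpolating between 351.1 K and 354.0 K gives T ≈ 352.7 K.

T = 352.7 K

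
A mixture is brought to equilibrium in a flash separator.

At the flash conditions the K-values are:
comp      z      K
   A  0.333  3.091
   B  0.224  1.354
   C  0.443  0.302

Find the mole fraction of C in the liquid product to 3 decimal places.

x_C = 0.628

Material balance + equilibrium reduce to Σ zᵢ(Kᵢ−1)/(1+β(Kᵢ−1)) = 0.
Check two-phase: ΣzᵢKᵢ = 1.466 > 1 and Σzᵢ/Kᵢ = 1.740 > 1, so g(0) = 0.466 > 0 and g(1) = -0.740 < 0.
Newton–Raphson from β = 0.5:
  β = 0.500: g = -0.0672, g' = -0.878 → β = 0.423
Converged at β = 0.423.
Compositions from xᵢ = zᵢ/(1+β(Kᵢ−1)), yᵢ = Kᵢxᵢ:
  A: x = 0.177, y = 0.546
  B: x = 0.195, y = 0.264
  C: x = 0.628, y = 0.190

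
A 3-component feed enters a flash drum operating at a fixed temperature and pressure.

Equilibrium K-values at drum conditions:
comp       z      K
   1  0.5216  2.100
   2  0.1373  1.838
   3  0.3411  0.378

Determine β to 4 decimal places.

β = 0.7315

Material balance + equilibrium reduce to Σ zᵢ(Kᵢ−1)/(1+β(Kᵢ−1)) = 0.
g(0) = ΣzᵢKᵢ − 1 = 0.4767 and g(1) = 1 − Σzᵢ/Kᵢ = -0.2255, so a root lies in (0, 1).
Newton–Raphson from β = 0.34:
  β = 0.3400: g = 0.23806, g' = -0.6050 → β = 0.7335
  β = 0.7335: g = -0.00139, g' = -0.6766 → β = 0.7315
Converged at β = 0.7315.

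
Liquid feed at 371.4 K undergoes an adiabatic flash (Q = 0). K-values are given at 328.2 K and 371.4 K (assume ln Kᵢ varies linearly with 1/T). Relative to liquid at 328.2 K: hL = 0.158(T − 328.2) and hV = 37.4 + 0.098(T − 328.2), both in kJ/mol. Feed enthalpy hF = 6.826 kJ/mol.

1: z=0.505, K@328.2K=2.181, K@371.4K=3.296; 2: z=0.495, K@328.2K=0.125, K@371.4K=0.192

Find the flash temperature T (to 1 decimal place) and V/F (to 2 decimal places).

Adiabatic flash: solve Rachford–Rice at each trial T, then check hF = ψ·hV(T) + (1−ψ)·hL(T).
  T = 328.2 K: K = (2.181, 0.125), RR gives ψ = 0.158, H_out = 5.909 kJ/mol
  T = 371.4 K: K = (3.296, 0.192), RR gives ψ = 0.409, H_out = 21.076 kJ/mol
  T = 349.8 K: K = (2.716, 0.157), RR gives ψ = 0.311, H_out = 14.623 kJ/mol
  T = 339.0 K: K = (2.442, 0.141), RR gives ψ = 0.244, H_out = 10.688 kJ/mol
  T = 333.6 K: K = (2.310, 0.133), RR gives ψ = 0.204, H_out = 8.432 kJ/mol
  T = 330.9 K: K = (2.245, 0.129), RR gives ψ = 0.182, H_out = 7.208 kJ/mol
  T = 329.5 K: K = (2.212, 0.127), RR gives ψ = 0.170, H_out = 6.545 kJ/mol
Linear interpolation between T = 329.5 (H_out = 6.545) and T = 330.9 (H_out = 7.208) on hF = 6.826 gives T ≈ 330.1 K, at which ψ = 0.18.

T = 330.1 K, V/F = 0.18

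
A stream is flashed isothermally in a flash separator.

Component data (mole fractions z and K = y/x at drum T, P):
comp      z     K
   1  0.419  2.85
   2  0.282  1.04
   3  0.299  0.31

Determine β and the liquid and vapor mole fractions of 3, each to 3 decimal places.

β = 0.635, x_3 = 0.532, y_3 = 0.165

Rachford–Rice: g(β) = Σ zᵢ(Kᵢ−1)/(1+β(Kᵢ−1)) = 0.
Check two-phase: ΣzᵢKᵢ = 1.580 > 1 and Σzᵢ/Kᵢ = 1.383 > 1, so g(0) = 0.580 > 0 and g(1) = -0.383 < 0.
Iterate (Newton) starting at β = 0.5:
  β = 0.500: g = 0.0988, g' = -0.719 → β = 0.637
  β = 0.637: g = -0.0015, g' = -0.756 → β = 0.635
Converged at β = 0.635.
Compositions from xᵢ = zᵢ/(1+β(Kᵢ−1)), yᵢ = Kᵢxᵢ:
  1: x = 0.193, y = 0.549
  2: x = 0.275, y = 0.286
  3: x = 0.532, y = 0.165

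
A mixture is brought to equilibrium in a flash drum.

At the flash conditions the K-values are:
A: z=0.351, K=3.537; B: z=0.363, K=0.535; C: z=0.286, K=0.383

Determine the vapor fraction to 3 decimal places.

ψ = 0.400

Material balance + equilibrium reduce to Σ zᵢ(Kᵢ−1)/(1+ψ(Kᵢ−1)) = 0.
Feasibility: ΣzᵢKᵢ = 1.545, Σzᵢ/Kᵢ = 1.524 — both > 1, two phases present.
Newton iteration, ψ⁰ = 0.34:
  ψ = 0.340: g = 0.0543, g' = -0.936 → ψ = 0.398
  ψ = 0.398: g = 0.0021, g' = -0.869 → ψ = 0.400
Converged at ψ = 0.400.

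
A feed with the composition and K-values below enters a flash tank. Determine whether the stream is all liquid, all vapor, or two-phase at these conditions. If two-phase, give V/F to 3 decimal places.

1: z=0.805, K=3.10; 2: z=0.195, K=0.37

ΣzᵢKᵢ = 2.568; Σzᵢ/Kᵢ = 0.787.
Since Σzᵢ/Kᵢ < 1 the mixture is above its dew point — single vapor phase.

all vapor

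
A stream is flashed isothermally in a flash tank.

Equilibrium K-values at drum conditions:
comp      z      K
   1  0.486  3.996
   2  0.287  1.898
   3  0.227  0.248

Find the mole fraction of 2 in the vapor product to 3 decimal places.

Let β = V/F and solve Σ zᵢ(Kᵢ−1)/(1+β(Kᵢ−1)) = 0.
Feasibility: ΣzᵢKᵢ = 2.543, Σzᵢ/Kᵢ = 1.188 — both > 1, two phases present.
Newton iteration, β⁰ = 0.5:
  β = 0.500: g = 0.4872, g' = -1.139 → β = 0.928
  β = 0.928: g = -0.0388, g' = -1.779 → β = 0.906
  β = 0.906: g = -0.0014, g' = -1.650 → β = 0.905
Converged at β = 0.905.
Compositions from xᵢ = zᵢ/(1+β(Kᵢ−1)), yᵢ = Kᵢxᵢ:
  1: x = 0.131, y = 0.523
  2: x = 0.158, y = 0.300
  3: x = 0.711, y = 0.176

y_2 = 0.300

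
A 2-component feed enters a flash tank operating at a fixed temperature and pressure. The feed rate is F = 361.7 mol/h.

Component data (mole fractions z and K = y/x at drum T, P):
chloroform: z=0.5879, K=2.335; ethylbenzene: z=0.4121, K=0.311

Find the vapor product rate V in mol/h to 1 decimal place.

Material balance + equilibrium reduce to Σ zᵢ(Kᵢ−1)/(1+ψ(Kᵢ−1)) = 0.
g(0) = ΣzᵢKᵢ − 1 = 0.5009 and g(1) = 1 − Σzᵢ/Kᵢ = -0.5769, so a root lies in (0, 1).
Binary case is linear: z₁(K₁−1)(1+ψ(K₂−1)) + z₂(K₂−1)(1+ψ(K₁−1)) = 0
⇒ ψ = [z₁(K₁−1)+z₂(K₂−1)] / [−(K₁−1)(K₂−1)] = 0.50091/0.91982 = 0.5446
Then V = ψ·F = 0.5446·361.7 = 197.0 mol/h and L = F − V = 164.7 mol/h.

V = 197.0 mol/h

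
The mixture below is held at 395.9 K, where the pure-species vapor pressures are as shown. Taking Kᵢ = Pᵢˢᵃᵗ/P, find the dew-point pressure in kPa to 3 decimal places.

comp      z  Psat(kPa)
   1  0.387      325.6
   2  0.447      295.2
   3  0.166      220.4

At the dew point ψ → 1, so Σzᵢ/Kᵢ = 1 with Kᵢ = Pᵢˢᵃᵗ/P ⇒ 1/P = Σzᵢ/Pᵢˢᵃᵗ.
1/P = 0.387/325.6 + 0.447/295.2 + 0.166/220.4 = 0.003456 ⇒ P = 289.354 kPa

Pdew = 289.354 kPa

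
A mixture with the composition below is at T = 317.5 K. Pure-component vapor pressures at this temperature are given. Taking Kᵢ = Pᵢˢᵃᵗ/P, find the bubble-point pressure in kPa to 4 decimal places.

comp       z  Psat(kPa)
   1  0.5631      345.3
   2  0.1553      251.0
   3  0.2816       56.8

At the bubble point ψ → 0, so ΣzᵢKᵢ = 1 with Kᵢ = Pᵢˢᵃᵗ/P ⇒ P = ΣzᵢPᵢˢᵃᵗ.
P = 0.5631·345.3 + 0.1553·251.0 + 0.2816·56.8 = 249.4136 kPa

Pbub = 249.4136 kPa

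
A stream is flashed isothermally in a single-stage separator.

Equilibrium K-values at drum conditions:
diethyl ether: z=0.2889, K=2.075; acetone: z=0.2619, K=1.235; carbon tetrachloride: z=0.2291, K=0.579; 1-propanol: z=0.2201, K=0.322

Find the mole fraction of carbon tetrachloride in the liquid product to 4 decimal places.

x_carbon tetrachloride = 0.2606

Rachford–Rice: g(ψ) = Σ zᵢ(Kᵢ−1)/(1+ψ(Kᵢ−1)) = 0.
Check two-phase: ΣzᵢKᵢ = 1.1264 > 1 and Σzᵢ/Kᵢ = 1.4305 > 1, so g(0) = 0.1264 > 0 and g(1) = -0.4305 < 0.
Newton iteration, ψ⁰ = 0.5:
  ψ = 0.5000: g = -0.09086, g' = -0.4495 → ψ = 0.2979
  ψ = 0.2979: g = -0.00452, g' = -0.4161 → ψ = 0.2870
Converged at ψ = 0.2870.
Compositions from xᵢ = zᵢ/(1+ψ(Kᵢ−1)), yᵢ = Kᵢxᵢ:
  diethyl ether: x = 0.2208, y = 0.4581
  acetone: x = 0.2454, y = 0.3030
  carbon tetrachloride: x = 0.2606, y = 0.1509
  1-propanol: x = 0.2733, y = 0.0880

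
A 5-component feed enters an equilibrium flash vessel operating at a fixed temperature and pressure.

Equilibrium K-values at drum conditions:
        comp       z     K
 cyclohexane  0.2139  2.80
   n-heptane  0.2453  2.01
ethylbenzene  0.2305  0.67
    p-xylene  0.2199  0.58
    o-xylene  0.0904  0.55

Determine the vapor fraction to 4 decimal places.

ψ = 0.7700

Rachford–Rice: g(ψ) = Σ zᵢ(Kᵢ−1)/(1+ψ(Kᵢ−1)) = 0.
Feasibility: ΣzᵢKᵢ = 1.4237, Σzᵢ/Kᵢ = 1.0860 — both > 1, two phases present.
Iterate (Newton) starting at ψ = 0.5:
  ψ = 0.5000: g = 0.10677, g' = -0.4311 → ψ = 0.7477
  ψ = 0.7477: g = 0.00837, g' = -0.3754 → ψ = 0.7700
Converged at ψ = 0.7700.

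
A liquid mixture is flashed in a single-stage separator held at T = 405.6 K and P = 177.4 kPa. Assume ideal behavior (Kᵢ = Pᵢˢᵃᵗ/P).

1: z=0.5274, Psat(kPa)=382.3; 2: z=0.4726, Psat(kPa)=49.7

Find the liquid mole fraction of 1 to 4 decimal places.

x_1 = 0.3839

Raoult's law: Kᵢ = Pᵢˢᵃᵗ/P = Pᵢˢᵃᵗ/177.4.
  K_1 = 382.3/177.4 = 2.155017, K_2 = 49.7/177.4 = 0.280158
Newton iteration, ψ⁰ = 0.5:
  ψ = 0.5000: g = -0.14534, g' = -0.8805 → ψ = 0.3349
  ψ = 0.3349: g = -0.00903, g' = -0.7910 → ψ = 0.3235
Converged at ψ = 0.3235.
Compositions from xᵢ = zᵢ/(1+ψ(Kᵢ−1)), yᵢ = Kᵢxᵢ:
  1: x = 0.3839, y = 0.8274
  2: x = 0.6161, y = 0.1726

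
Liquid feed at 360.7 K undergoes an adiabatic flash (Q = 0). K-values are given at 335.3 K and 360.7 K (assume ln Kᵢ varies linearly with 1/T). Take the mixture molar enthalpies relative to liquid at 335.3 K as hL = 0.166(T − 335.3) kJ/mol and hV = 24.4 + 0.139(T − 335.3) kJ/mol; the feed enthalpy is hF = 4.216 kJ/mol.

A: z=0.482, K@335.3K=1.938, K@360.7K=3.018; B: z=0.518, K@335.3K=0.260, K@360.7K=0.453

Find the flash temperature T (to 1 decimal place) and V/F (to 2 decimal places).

T = 337.6 K, V/F = 0.16

Adiabatic flash: solve Rachford–Rice at each trial T, then check hF = ψ·hV(T) + (1−ψ)·hL(T).
  T = 335.3 K: K = (1.938, 0.260), RR gives ψ = 0.099, H_out = 2.418 kJ/mol
  T = 360.7 K: K = (3.018, 0.453), RR gives ψ = 0.624, H_out = 19.025 kJ/mol
  T = 348.0 K: K = (2.438, 0.347), RR gives ψ = 0.378, H_out = 11.191 kJ/mol
  T = 341.6 K: K = (2.176, 0.301), RR gives ψ = 0.249, H_out = 7.077 kJ/mol
  T = 338.5 K: K = (2.057, 0.280), RR gives ψ = 0.179, H_out = 4.892 kJ/mol
  T = 336.9 K: K = (1.997, 0.270), RR gives ψ = 0.141, H_out = 3.688 kJ/mol
Linear interpolation between T = 336.9 (H_out = 3.688) and T = 338.5 (H_out = 4.892) on hF = 4.216 gives T ≈ 337.6 K, at which ψ = 0.16.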